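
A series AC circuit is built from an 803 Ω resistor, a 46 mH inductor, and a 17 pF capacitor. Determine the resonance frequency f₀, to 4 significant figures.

ω₀ = 1/√(LC) = 1/√(0.046 × 1.7e-11) = 1.131e+06 rad/s
f₀ = ω₀/(2π) = 180.0 kHz

180.0 kHz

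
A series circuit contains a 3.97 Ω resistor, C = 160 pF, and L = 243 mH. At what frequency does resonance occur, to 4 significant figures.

ω₀ = 1/√(LC) = 1/√(0.243 × 1.6e-10) = 160400 rad/s
f₀ = ω₀/(2π) = 25.52 kHz

25.52 kHz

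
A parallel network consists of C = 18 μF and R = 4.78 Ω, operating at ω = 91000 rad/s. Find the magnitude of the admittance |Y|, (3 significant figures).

1.65 S

X_C = 1/(ωC) = 0.611 Ω
Parallel: admittances add. Y = 1/R + jωC
Y = (0.209 + j1.64) S
|Y| = 1.65 S → |Z| = 1/|Y| = 0.606 Ω, ∠Z = −∠Y = -82.7°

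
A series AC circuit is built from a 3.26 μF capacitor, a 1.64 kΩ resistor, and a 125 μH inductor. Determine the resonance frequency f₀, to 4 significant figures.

ω₀ = 1/√(LC) = 1/√(0.000125 × 3.26e-06) = 49540 rad/s
f₀ = ω₀/(2π) = 7.884 kHz

7.884 kHz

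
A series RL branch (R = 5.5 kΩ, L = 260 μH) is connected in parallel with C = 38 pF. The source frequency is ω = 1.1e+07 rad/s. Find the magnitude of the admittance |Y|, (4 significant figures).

X_L = ωL = 2860 Ω
X_C = 1/(ωC) = 2392 Ω
Branch 1 (R+jX_L): Z₁ = 5500 + j2860 Ω, |Z₁| = 6199 Ω
Branch 2 (−jX_C): Z₂ = −j2392 Ω
Parallel: Z = Z₁Z₂/(Z₁+Z₂), |Z| = 2687 Ω, ∠Z = -67.39°
|Y| = 1/|Z| = 372.2 μS

372.2 μS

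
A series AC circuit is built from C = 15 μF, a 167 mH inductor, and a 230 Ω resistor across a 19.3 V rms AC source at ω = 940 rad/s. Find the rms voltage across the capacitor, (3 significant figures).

5.57 V

X_L = ωL = 157 Ω
X_C = 1/(ωC) = 70.9 Ω
Net reactance X = X_L − X_C = 86.1 Ω
Z = 230 + j86.1 Ω
|Z| = √(230² + 86.1²) = 246 Ω
I = V/|Z| = 78.6 mA
V_C = I·|Z_C| = 0.0786 × 70.9 = 5.57 V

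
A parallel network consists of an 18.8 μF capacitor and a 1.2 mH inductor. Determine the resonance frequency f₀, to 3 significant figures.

ω₀ = 1/√(LC) = 1/√(0.0012 × 1.88e-05) = 6658 rad/s
f₀ = ω₀/(2π) = 1.06 kHz

1.06 kHz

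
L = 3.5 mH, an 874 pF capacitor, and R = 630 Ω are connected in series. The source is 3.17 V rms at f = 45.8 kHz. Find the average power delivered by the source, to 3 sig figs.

ω = 2πf = 287800 rad/s
X_L = ωL = 1010 Ω
X_C = 1/(ωC) = 3980 Ω
Net reactance X = X_L − X_C = -2970 Ω
Z = 630 − j2970 Ω
|Z| = √(630² + 2970²) = 3030 Ω
∠Z = arctan(-2970/630) = -78.0°
I = V/|Z| = 1.04 mA
P = VI cos φ = 3.17 × 0.00104 × cos(-78.0°) = 687 μW

687 μW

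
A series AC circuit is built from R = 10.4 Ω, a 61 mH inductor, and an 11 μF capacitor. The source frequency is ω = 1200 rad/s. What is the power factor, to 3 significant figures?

X_L = ωL = 73.2 Ω
X_C = 1/(ωC) = 75.8 Ω
Net reactance X = X_L − X_C = -2.56 Ω
Z = 10.4 − j2.56 Ω
|Z| = √(10.4² + 2.56²) = 10.7 Ω
∠Z = arctan(-2.56/10.4) = -13.8°
cos φ = cos(-13.8°) = 0.971

0.971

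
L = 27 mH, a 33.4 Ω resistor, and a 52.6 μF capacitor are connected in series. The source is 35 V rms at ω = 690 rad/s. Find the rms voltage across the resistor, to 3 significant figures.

X_L = ωL = 18.6 Ω
X_C = 1/(ωC) = 27.6 Ω
Net reactance X = X_L − X_C = -8.92 Ω
Z = 33.4 − j8.92 Ω
|Z| = √(33.4² + 8.92²) = 34.6 Ω
I = V/|Z| = 1.01 A
V_R = I·|Z_R| = 1.01 × 33.4 = 33.8 V

33.8 V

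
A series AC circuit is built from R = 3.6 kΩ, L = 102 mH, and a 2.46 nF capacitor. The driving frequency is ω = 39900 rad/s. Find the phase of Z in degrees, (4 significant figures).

X_L = ωL = 4070 Ω
X_C = 1/(ωC) = 10190 Ω
Net reactance X = X_L − X_C = -6118 Ω
Z = 3600 − j6118 Ω
|Z| = √(3600² + 6118²) = 7099 Ω
∠Z = arctan(-6118/3600) = -59.53°

-59.53°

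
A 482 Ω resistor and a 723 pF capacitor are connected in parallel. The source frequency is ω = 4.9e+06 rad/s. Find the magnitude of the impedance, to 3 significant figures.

244 Ω

X_C = 1/(ωC) = 282 Ω
Parallel: admittances add. Y = 1/R + jωC
Y = (0.00207 + j0.00354) S
|Y| = 0.00411 S → |Z| = 1/|Y| = 244 Ω, ∠Z = −∠Y = -59.6°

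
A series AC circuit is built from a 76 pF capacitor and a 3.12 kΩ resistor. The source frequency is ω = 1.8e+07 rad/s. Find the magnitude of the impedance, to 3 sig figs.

X_C = 1/(ωC) = 731 Ω
Z = 3120 − j731 Ω
|Z| = √(3120² + 731²) = 3200 Ω

3200 Ω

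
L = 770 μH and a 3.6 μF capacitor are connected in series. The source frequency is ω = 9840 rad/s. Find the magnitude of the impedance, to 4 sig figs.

20.65 Ω

X_L = ωL = 7.577 Ω
X_C = 1/(ωC) = 28.23 Ω
Net reactance X = X_L − X_C = -20.65 Ω
Z = − j20.65 Ω
|Z| = √(0² + 20.65²) = 20.65 Ω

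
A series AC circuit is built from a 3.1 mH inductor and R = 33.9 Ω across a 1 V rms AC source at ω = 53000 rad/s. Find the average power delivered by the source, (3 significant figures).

X_L = ωL = 164 Ω
Z = 33.9 + j164 Ω
|Z| = √(33.9² + 164²) = 168 Ω
∠Z = arctan(164/33.9) = 78.3°
I = V/|Z| = 5.96 mA
P = VI cos φ = 1 × 0.00596 × cos(78.3°) = 1.20 mW

1.20 mW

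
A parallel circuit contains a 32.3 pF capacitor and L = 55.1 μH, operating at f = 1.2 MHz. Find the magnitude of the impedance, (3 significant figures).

ω = 2πf = 7.54e+06 rad/s
X_L = ωL = 415 Ω
X_C = 1/(ωC) = 4110 Ω
Parallel: admittances add. Y = 1/(jωL) + jωC
Y = (0 − j0.00216) S
|Y| = 0.00216 S → |Z| = 1/|Y| = 462 Ω, ∠Z = −∠Y = 90.0°

462 Ω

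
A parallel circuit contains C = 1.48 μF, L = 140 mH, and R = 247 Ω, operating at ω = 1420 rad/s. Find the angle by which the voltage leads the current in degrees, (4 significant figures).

X_L = ωL = 198.8 Ω
X_C = 1/(ωC) = 475.8 Ω
Parallel: admittances add. Y = 1/R + 1/(jωL) + jωC
Y = (0.004049 − j0.002929) S
|Y| = 0.004997 S → |Z| = 1/|Y| = 200.1 Ω, ∠Z = −∠Y = 35.88°

35.88°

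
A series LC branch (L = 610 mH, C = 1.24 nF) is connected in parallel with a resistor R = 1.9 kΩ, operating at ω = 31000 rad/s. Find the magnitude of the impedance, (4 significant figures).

1835 Ω

X_L = ωL = 18910 Ω
X_C = 1/(ωC) = 26010 Ω
Branch 1: Z₁ = R = 1900 Ω
Branch 2 (series LC): Z₂ = j(X_L − X_C) = −j7105 Ω
Parallel: Z = Z₁Z₂/(Z₁+Z₂), |Z| = 1835 Ω, ∠Z = -14.97°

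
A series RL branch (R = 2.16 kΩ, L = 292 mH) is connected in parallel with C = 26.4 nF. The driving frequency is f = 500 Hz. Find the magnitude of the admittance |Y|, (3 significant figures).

401 μS

ω = 2πf = 3142 rad/s
X_L = ωL = 917 Ω
X_C = 1/(ωC) = 12100 Ω
Branch 1 (R+jX_L): Z₁ = 2160 + j917 Ω, |Z₁| = 2350 Ω
Branch 2 (−jX_C): Z₂ = −j12100 Ω
Parallel: Z = Z₁Z₂/(Z₁+Z₂), |Z| = 2490 Ω, ∠Z = 12.0°
|Y| = 1/|Z| = 401 μS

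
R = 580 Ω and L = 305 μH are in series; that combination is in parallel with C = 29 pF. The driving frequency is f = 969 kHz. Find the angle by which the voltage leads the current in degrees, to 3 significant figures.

ω = 2πf = 6.088e+06 rad/s
X_L = ωL = 1860 Ω
X_C = 1/(ωC) = 5660 Ω
Branch 1 (R+jX_L): Z₁ = 580 + j1860 Ω, |Z₁| = 1950 Ω
Branch 2 (−jX_C): Z₂ = −j5660 Ω
Parallel: Z = Z₁Z₂/(Z₁+Z₂), |Z| = 2860 Ω, ∠Z = 64.0°

64.0°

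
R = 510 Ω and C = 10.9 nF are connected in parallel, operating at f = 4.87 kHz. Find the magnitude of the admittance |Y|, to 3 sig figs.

1.99 mS

ω = 2πf = 30600 rad/s
X_C = 1/(ωC) = 3000 Ω
Parallel: admittances add. Y = 1/R + jωC
Y = (0.00196 + j0.000334) S
|Y| = 0.00199 S → |Z| = 1/|Y| = 503 Ω, ∠Z = −∠Y = -9.65°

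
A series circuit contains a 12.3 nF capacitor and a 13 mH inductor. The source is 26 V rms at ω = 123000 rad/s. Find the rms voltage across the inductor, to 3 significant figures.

X_L = ωL = 1600 Ω
X_C = 1/(ωC) = 661 Ω
Net reactance X = X_L − X_C = 938 Ω
Z = j938 Ω
|Z| = √(0² + 938²) = 938 Ω
I = V/|Z| = 27.7 mA
V_L = I·|Z_L| = 0.0277 × 1600 = 44.3 V

44.3 V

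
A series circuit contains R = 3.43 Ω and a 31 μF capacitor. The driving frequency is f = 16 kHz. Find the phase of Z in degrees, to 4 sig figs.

ω = 2πf = 100500 rad/s
X_C = 1/(ωC) = 0.3209 Ω
Z = 3.430 − j0.3209 Ω
|Z| = √(3.430² + 0.3209²) = 3.445 Ω
∠Z = arctan(-0.3209/3.430) = -5.344°

-5.344°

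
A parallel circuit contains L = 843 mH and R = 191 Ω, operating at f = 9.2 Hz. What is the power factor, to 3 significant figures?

ω = 2πf = 57.81 rad/s
X_L = ωL = 48.7 Ω
Parallel: admittances add. Y = 1/R + 1/(jωL)
Y = (0.00524 − j0.0205) S
|Y| = 0.0212 S → |Z| = 1/|Y| = 47.2 Ω, ∠Z = −∠Y = 75.7°
cos φ = cos(75.7°) = 0.247

0.247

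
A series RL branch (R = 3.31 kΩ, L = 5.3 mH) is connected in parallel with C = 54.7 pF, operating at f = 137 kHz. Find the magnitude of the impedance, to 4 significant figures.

7041 Ω

ω = 2πf = 860800 rad/s
X_L = ωL = 4562 Ω
X_C = 1/(ωC) = 21240 Ω
Branch 1 (R+jX_L): Z₁ = 3310 + j4562 Ω, |Z₁| = 5636 Ω
Branch 2 (−jX_C): Z₂ = −j21240 Ω
Parallel: Z = Z₁Z₂/(Z₁+Z₂), |Z| = 7041 Ω, ∠Z = 42.81°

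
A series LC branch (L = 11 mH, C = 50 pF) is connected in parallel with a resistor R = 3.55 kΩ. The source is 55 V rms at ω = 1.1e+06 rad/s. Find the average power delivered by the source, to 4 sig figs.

X_L = ωL = 12100 Ω
X_C = 1/(ωC) = 18180 Ω
Branch 1: Z₁ = R = 3550 Ω
Branch 2 (series LC): Z₂ = j(X_L − X_C) = −j6082 Ω
Parallel: Z = Z₁Z₂/(Z₁+Z₂), |Z| = 3066 Ω, ∠Z = -30.27°
I = V/|Z| = 17.94 mA
P = VI cos φ = 55 × 0.01794 × cos(-30.27°) = 852.1 mW

852.1 mW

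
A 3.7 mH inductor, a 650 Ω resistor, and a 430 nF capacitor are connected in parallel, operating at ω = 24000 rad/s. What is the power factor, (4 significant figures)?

0.8530

X_L = ωL = 88.80 Ω
X_C = 1/(ωC) = 96.90 Ω
Parallel: admittances add. Y = 1/R + 1/(jωL) + jωC
Y = (0.001538 − j0.0009413) S
|Y| = 0.001804 S → |Z| = 1/|Y| = 554.5 Ω, ∠Z = −∠Y = 31.46°
cos φ = cos(31.46°) = 0.8530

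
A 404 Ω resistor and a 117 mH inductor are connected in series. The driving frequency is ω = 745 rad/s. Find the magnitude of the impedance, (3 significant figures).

413 Ω

X_L = ωL = 87.2 Ω
Z = 404 + j87.2 Ω
|Z| = √(404² + 87.2²) = 413 Ω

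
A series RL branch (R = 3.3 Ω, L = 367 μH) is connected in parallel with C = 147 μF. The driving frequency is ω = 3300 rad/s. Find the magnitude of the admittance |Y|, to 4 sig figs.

X_L = ωL = 1.211 Ω
X_C = 1/(ωC) = 2.061 Ω
Branch 1 (R+jX_L): Z₁ = 3.300 + j1.211 Ω, |Z₁| = 3.515 Ω
Branch 2 (−jX_C): Z₂ = −j2.061 Ω
Parallel: Z = Z₁Z₂/(Z₁+Z₂), |Z| = 2.126 Ω, ∠Z = -55.40°
|Y| = 1/|Z| = 470.3 mS

470.3 mS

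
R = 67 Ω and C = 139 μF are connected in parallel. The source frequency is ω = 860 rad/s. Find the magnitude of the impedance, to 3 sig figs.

X_C = 1/(ωC) = 8.37 Ω
Parallel: admittances add. Y = 1/R + jωC
Y = (0.0149 + j0.120) S
|Y| = 0.120 S → |Z| = 1/|Y| = 8.30 Ω, ∠Z = −∠Y = -82.9°

8.30 Ω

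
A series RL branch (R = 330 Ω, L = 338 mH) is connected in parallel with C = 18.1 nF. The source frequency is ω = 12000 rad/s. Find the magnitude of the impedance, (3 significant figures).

29300 Ω

X_L = ωL = 4060 Ω
X_C = 1/(ωC) = 4600 Ω
Branch 1 (R+jX_L): Z₁ = 330 + j4060 Ω, |Z₁| = 4070 Ω
Branch 2 (−jX_C): Z₂ = −j4600 Ω
Parallel: Z = Z₁Z₂/(Z₁+Z₂), |Z| = 29300 Ω, ∠Z = 54.3°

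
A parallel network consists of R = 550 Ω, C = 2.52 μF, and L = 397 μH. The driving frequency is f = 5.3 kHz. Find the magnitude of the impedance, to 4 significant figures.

ω = 2πf = 33300 rad/s
X_L = ωL = 13.22 Ω
X_C = 1/(ωC) = 11.92 Ω
Parallel: admittances add. Y = 1/R + 1/(jωL) + jωC
Y = (0.001818 + j0.008278) S
|Y| = 0.008475 S → |Z| = 1/|Y| = 118.0 Ω, ∠Z = −∠Y = -77.61°

118.0 Ω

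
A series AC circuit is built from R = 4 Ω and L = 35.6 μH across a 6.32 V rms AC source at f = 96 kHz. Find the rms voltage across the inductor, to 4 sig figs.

6.213 V

ω = 2πf = 603200 rad/s
X_L = ωL = 21.47 Ω
Z = 4.000 + j21.47 Ω
|Z| = √(4.000² + 21.47²) = 21.84 Ω
I = V/|Z| = 289.3 mA
V_L = I·|Z_L| = 0.2893 × 21.47 = 6.213 V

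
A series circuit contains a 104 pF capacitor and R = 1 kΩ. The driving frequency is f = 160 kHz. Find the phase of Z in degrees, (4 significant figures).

-84.03°

ω = 2πf = 1.005e+06 rad/s
X_C = 1/(ωC) = 9565 Ω
Z = 1000 − j9565 Ω
|Z| = √(1000² + 9565²) = 9617 Ω
∠Z = arctan(-9565/1000) = -84.03°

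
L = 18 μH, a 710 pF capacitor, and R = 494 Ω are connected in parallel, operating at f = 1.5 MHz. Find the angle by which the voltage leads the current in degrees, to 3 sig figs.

ω = 2πf = 9.425e+06 rad/s
X_L = ωL = 170 Ω
X_C = 1/(ωC) = 149 Ω
Parallel: admittances add. Y = 1/R + 1/(jωL) + jωC
Y = (0.00202 + j0.000797) S
|Y| = 0.00218 S → |Z| = 1/|Y| = 460 Ω, ∠Z = −∠Y = -21.5°

-21.5°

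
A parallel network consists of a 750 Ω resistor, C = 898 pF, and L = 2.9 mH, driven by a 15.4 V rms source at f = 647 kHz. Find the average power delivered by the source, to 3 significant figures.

ω = 2πf = 4.065e+06 rad/s
X_L = ωL = 11800 Ω
X_C = 1/(ωC) = 274 Ω
Parallel: admittances add. Y = 1/R + 1/(jωL) + jωC
Y = (0.00133 + j0.00357) S
|Y| = 0.00381 S → |Z| = 1/|Y| = 263 Ω, ∠Z = −∠Y = -69.5°
I = V/|Z| = 58.6 mA
P = VI cos φ = 15.4 × 0.0586 × cos(-69.5°) = 316 mW

316 mW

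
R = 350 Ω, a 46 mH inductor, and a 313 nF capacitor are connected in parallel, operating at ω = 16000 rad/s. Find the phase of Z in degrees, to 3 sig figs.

X_L = ωL = 736 Ω
X_C = 1/(ωC) = 200 Ω
Parallel: admittances add. Y = 1/R + 1/(jωL) + jωC
Y = (0.00286 + j0.00365) S
|Y| = 0.00463 S → |Z| = 1/|Y| = 216 Ω, ∠Z = −∠Y = -51.9°

-51.9°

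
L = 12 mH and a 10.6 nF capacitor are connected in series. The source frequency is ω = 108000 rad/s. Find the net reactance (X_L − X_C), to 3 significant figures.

422 Ω

X_L = ωL = 1300 Ω
X_C = 1/(ωC) = 874 Ω
X = 1300 − 874 = 422 Ω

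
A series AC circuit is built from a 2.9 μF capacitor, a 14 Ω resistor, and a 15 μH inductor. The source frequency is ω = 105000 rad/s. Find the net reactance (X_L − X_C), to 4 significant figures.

X_L = ωL = 1.575 Ω
X_C = 1/(ωC) = 3.284 Ω
X = 1.575 − 3.284 = -1.709 Ω

-1.709 Ω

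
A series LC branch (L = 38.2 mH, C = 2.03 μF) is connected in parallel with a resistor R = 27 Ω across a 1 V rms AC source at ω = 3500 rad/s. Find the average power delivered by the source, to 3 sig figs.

X_L = ωL = 134 Ω
X_C = 1/(ωC) = 141 Ω
Branch 1: Z₁ = R = 27.0 Ω
Branch 2 (series LC): Z₂ = j(X_L − X_C) = −j7.05 Ω
Parallel: Z = Z₁Z₂/(Z₁+Z₂), |Z| = 6.82 Ω, ∠Z = -75.4°
I = V/|Z| = 147 mA
P = VI cos φ = 1 × 0.147 × cos(-75.4°) = 37.0 mW

37.0 mW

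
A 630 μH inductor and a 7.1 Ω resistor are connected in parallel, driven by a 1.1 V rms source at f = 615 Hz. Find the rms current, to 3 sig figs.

478 mA

ω = 2πf = 3864 rad/s
X_L = ωL = 2.43 Ω
Parallel: admittances add. Y = 1/R + 1/(jωL)
Y = (0.141 − j0.411) S
|Y| = 0.434 S → |Z| = 1/|Y| = 2.30 Ω, ∠Z = −∠Y = 71.1°
I = V/|Z| = 1.1/2.30 = 478 mA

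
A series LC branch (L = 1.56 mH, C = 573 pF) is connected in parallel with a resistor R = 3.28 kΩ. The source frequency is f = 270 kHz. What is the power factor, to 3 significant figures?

0.442

ω = 2πf = 1.696e+06 rad/s
X_L = ωL = 2650 Ω
X_C = 1/(ωC) = 1030 Ω
Branch 1: Z₁ = R = 3280 Ω
Branch 2 (series LC): Z₂ = j(X_L − X_C) = j1620 Ω
Parallel: Z = Z₁Z₂/(Z₁+Z₂), |Z| = 1450 Ω, ∠Z = 63.7°
cos φ = cos(63.7°) = 0.442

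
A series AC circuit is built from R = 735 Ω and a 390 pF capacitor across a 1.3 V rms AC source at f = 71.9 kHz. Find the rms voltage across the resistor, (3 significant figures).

0.167 V

ω = 2πf = 451800 rad/s
X_C = 1/(ωC) = 5680 Ω
Z = 735 − j5680 Ω
|Z| = √(735² + 5680²) = 5720 Ω
I = V/|Z| = 227 μA
V_R = I·|Z_R| = 0.000227 × 735 = 0.167 V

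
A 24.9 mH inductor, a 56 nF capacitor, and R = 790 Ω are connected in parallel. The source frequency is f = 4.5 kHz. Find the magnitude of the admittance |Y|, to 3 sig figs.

1.28 mS

ω = 2πf = 28270 rad/s
X_L = ωL = 704 Ω
X_C = 1/(ωC) = 632 Ω
Parallel: admittances add. Y = 1/R + 1/(jωL) + jωC
Y = (0.00127 + j0.000163) S
|Y| = 0.00128 S → |Z| = 1/|Y| = 784 Ω, ∠Z = −∠Y = -7.34°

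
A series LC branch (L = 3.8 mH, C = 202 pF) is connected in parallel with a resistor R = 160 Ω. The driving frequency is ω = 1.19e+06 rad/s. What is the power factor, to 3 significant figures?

X_L = ωL = 4520 Ω
X_C = 1/(ωC) = 4160 Ω
Branch 1: Z₁ = R = 160 Ω
Branch 2 (series LC): Z₂ = j(X_L − X_C) = j362 Ω
Parallel: Z = Z₁Z₂/(Z₁+Z₂), |Z| = 146 Ω, ∠Z = 23.8°
cos φ = cos(23.8°) = 0.915

0.915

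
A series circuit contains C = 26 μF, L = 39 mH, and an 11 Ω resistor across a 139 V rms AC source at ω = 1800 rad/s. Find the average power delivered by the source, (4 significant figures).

X_L = ωL = 70.20 Ω
X_C = 1/(ωC) = 21.37 Ω
Net reactance X = X_L − X_C = 48.83 Ω
Z = 11.00 + j48.83 Ω
|Z| = √(11.00² + 48.83²) = 50.06 Ω
∠Z = arctan(48.83/11.00) = 77.31°
I = V/|Z| = 2.777 A
P = VI cos φ = 139 × 2.777 × cos(77.31°) = 84.82 W

84.82 W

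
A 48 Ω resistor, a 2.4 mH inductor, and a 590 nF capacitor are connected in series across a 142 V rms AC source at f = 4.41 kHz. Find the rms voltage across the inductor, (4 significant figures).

195.5 V

ω = 2πf = 27710 rad/s
X_L = ωL = 66.50 Ω
X_C = 1/(ωC) = 61.17 Ω
Net reactance X = X_L − X_C = 5.332 Ω
Z = 48.00 + j5.332 Ω
|Z| = √(48.00² + 5.332²) = 48.30 Ω
I = V/|Z| = 2.940 A
V_L = I·|Z_L| = 2.940 × 66.50 = 195.5 V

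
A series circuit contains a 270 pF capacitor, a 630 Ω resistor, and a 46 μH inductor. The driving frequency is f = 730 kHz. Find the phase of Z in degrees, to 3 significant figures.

-43.4°

ω = 2πf = 4.587e+06 rad/s
X_L = ωL = 211 Ω
X_C = 1/(ωC) = 807 Ω
Net reactance X = X_L − X_C = -596 Ω
Z = 630 − j596 Ω
|Z| = √(630² + 596²) = 868 Ω
∠Z = arctan(-596/630) = -43.4°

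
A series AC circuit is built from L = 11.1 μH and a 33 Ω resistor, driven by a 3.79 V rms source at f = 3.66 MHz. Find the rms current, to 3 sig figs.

14.7 mA

ω = 2πf = 2.3e+07 rad/s
X_L = ωL = 255 Ω
Z = 33.0 + j255 Ω
|Z| = √(33.0² + 255²) = 257 Ω
I = V/|Z| = 3.79/257 = 14.7 mA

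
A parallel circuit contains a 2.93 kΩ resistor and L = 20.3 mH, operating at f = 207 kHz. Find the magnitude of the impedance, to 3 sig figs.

ω = 2πf = 1.301e+06 rad/s
X_L = ωL = 26400 Ω
Parallel: admittances add. Y = 1/R + 1/(jωL)
Y = (0.000341 − j3.79e-05) S
|Y| = 0.000343 S → |Z| = 1/|Y| = 2910 Ω, ∠Z = −∠Y = 6.33°

2910 Ω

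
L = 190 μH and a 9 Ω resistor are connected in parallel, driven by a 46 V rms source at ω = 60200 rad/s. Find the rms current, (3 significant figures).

6.50 A

X_L = ωL = 11.4 Ω
Parallel: admittances add. Y = 1/R + 1/(jωL)
Y = (0.111 − j0.0874) S
|Y| = 0.141 S → |Z| = 1/|Y| = 7.07 Ω, ∠Z = −∠Y = 38.2°
I = V/|Z| = 46/7.07 = 6.50 A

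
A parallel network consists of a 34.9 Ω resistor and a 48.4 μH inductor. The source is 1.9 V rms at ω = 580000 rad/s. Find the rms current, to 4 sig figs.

X_L = ωL = 28.07 Ω
Parallel: admittances add. Y = 1/R + 1/(jωL)
Y = (0.02865 − j0.03562) S
|Y| = 0.04572 S → |Z| = 1/|Y| = 21.87 Ω, ∠Z = −∠Y = 51.19°
I = V/|Z| = 1.9/21.87 = 86.86 mA

86.86 mA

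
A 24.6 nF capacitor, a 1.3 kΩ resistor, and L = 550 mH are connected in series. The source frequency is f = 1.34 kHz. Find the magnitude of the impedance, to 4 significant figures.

ω = 2πf = 8419 rad/s
X_L = ωL = 4631 Ω
X_C = 1/(ωC) = 4828 Ω
Net reactance X = X_L − X_C = -197.4 Ω
Z = 1300 − j197.4 Ω
|Z| = √(1300² + 197.4²) = 1315 Ω

1315 Ω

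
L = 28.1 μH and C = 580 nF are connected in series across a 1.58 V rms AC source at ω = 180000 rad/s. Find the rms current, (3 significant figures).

X_L = ωL = 5.06 Ω
X_C = 1/(ωC) = 9.58 Ω
Net reactance X = X_L − X_C = -4.52 Ω
Z = − j4.52 Ω
|Z| = √(0² + 4.52²) = 4.52 Ω
I = V/|Z| = 1.58/4.52 = 350 mA

350 mA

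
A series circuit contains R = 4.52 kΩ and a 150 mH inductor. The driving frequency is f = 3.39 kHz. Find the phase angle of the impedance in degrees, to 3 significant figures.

ω = 2πf = 21300 rad/s
X_L = ωL = 3190 Ω
Z = 4520 + j3190 Ω
|Z| = √(4520² + 3190²) = 5540 Ω
∠Z = arctan(3190/4520) = 35.3°

35.3°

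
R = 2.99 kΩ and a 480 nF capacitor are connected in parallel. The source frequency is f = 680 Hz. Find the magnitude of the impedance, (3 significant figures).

ω = 2πf = 4273 rad/s
X_C = 1/(ωC) = 488 Ω
Parallel: admittances add. Y = 1/R + jωC
Y = (0.000334 + j0.00205) S
|Y| = 0.00208 S → |Z| = 1/|Y| = 481 Ω, ∠Z = −∠Y = -80.7°

481 Ω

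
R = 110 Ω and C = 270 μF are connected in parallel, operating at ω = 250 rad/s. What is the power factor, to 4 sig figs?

0.1335

X_C = 1/(ωC) = 14.81 Ω
Parallel: admittances add. Y = 1/R + jωC
Y = (0.009091 + j0.06750) S
|Y| = 0.06811 S → |Z| = 1/|Y| = 14.68 Ω, ∠Z = −∠Y = -82.33°
cos φ = cos(-82.33°) = 0.1335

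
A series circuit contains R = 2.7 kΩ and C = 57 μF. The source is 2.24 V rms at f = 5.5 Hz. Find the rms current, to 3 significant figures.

815 μA

ω = 2πf = 34.56 rad/s
X_C = 1/(ωC) = 508 Ω
Z = 2700 − j508 Ω
|Z| = √(2700² + 508²) = 2750 Ω
I = V/|Z| = 2.24/2750 = 815 μA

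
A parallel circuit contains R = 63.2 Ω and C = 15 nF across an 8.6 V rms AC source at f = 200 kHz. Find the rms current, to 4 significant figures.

211.6 mA

ω = 2πf = 1.257e+06 rad/s
X_C = 1/(ωC) = 53.05 Ω
Parallel: admittances add. Y = 1/R + jωC
Y = (0.01582 + j0.01885) S
|Y| = 0.02461 S → |Z| = 1/|Y| = 40.63 Ω, ∠Z = −∠Y = -49.99°
I = V/|Z| = 8.6/40.63 = 211.6 mA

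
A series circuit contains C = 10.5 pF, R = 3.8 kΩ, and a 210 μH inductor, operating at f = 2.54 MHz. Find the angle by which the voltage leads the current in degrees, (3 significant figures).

-34.5°

ω = 2πf = 1.596e+07 rad/s
X_L = ωL = 3350 Ω
X_C = 1/(ωC) = 5970 Ω
Net reactance X = X_L − X_C = -2620 Ω
Z = 3800 − j2620 Ω
|Z| = √(3800² + 2620²) = 4610 Ω
∠Z = arctan(-2620/3800) = -34.5°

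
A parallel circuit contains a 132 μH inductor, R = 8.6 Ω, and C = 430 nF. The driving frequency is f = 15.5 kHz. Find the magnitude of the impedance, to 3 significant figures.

ω = 2πf = 97390 rad/s
X_L = ωL = 12.9 Ω
X_C = 1/(ωC) = 23.9 Ω
Parallel: admittances add. Y = 1/R + 1/(jωL) + jωC
Y = (0.116 − j0.0359) S
|Y| = 0.122 S → |Z| = 1/|Y| = 8.22 Ω, ∠Z = −∠Y = 17.2°

8.22 Ω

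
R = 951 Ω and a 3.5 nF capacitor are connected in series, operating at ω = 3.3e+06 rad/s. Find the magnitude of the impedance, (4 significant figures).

954.9 Ω

X_C = 1/(ωC) = 86.58 Ω
Z = 951.0 − j86.58 Ω
|Z| = √(951.0² + 86.58²) = 954.9 Ω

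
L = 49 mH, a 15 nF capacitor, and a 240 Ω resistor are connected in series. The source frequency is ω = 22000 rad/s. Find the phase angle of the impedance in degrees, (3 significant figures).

-83.0°

X_L = ωL = 1080 Ω
X_C = 1/(ωC) = 3030 Ω
Net reactance X = X_L − X_C = -1950 Ω
Z = 240 − j1950 Ω
|Z| = √(240² + 1950²) = 1970 Ω
∠Z = arctan(-1950/240) = -83.0°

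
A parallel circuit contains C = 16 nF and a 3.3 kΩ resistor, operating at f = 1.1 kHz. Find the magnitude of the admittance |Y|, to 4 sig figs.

ω = 2πf = 6912 rad/s
X_C = 1/(ωC) = 9043 Ω
Parallel: admittances add. Y = 1/R + jωC
Y = (0.0003030 + j0.0001106) S
|Y| = 0.0003226 S → |Z| = 1/|Y| = 3100 Ω, ∠Z = −∠Y = -20.05°

322.6 μS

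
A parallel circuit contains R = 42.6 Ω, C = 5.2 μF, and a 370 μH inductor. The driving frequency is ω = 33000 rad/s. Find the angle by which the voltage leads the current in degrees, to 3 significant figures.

X_L = ωL = 12.2 Ω
X_C = 1/(ωC) = 5.83 Ω
Parallel: admittances add. Y = 1/R + 1/(jωL) + jωC
Y = (0.0235 + j0.0897) S
|Y| = 0.0927 S → |Z| = 1/|Y| = 10.8 Ω, ∠Z = −∠Y = -75.3°

-75.3°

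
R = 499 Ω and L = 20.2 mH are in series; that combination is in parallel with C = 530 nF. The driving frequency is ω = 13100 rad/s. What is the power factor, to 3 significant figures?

0.248

X_L = ωL = 265 Ω
X_C = 1/(ωC) = 144 Ω
Branch 1 (R+jX_L): Z₁ = 499 + j265 Ω, |Z₁| = 565 Ω
Branch 2 (−jX_C): Z₂ = −j144 Ω
Parallel: Z = Z₁Z₂/(Z₁+Z₂), |Z| = 158 Ω, ∠Z = -75.6°
cos φ = cos(-75.6°) = 0.248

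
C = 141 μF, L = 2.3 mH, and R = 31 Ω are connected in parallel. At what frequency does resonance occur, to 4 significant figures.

ω₀ = 1/√(LC) = 1/√(0.0023 × 0.000141) = 1756 rad/s
f₀ = ω₀/(2π) = 279.5 Hz

279.5 Hz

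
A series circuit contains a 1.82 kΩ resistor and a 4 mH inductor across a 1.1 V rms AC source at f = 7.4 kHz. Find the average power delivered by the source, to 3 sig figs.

ω = 2πf = 46500 rad/s
X_L = ωL = 186 Ω
Z = 1820 + j186 Ω
|Z| = √(1820² + 186²) = 1830 Ω
∠Z = arctan(186/1820) = 5.83°
I = V/|Z| = 601 μA
P = VI cos φ = 1.1 × 0.000601 × cos(5.83°) = 658 μW

658 μW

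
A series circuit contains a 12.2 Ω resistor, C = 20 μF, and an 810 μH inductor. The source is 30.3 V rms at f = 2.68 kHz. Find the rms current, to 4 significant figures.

1.869 A

ω = 2πf = 16840 rad/s
X_L = ωL = 13.64 Ω
X_C = 1/(ωC) = 2.969 Ω
Net reactance X = X_L − X_C = 10.67 Ω
Z = 12.20 + j10.67 Ω
|Z| = √(12.20² + 10.67²) = 16.21 Ω
I = V/|Z| = 30.3/16.21 = 1.869 A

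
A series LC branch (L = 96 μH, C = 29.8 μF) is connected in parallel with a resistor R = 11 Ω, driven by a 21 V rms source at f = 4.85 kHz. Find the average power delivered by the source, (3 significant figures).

ω = 2πf = 30470 rad/s
X_L = ωL = 2.93 Ω
X_C = 1/(ωC) = 1.10 Ω
Branch 1: Z₁ = R = 11.0 Ω
Branch 2 (series LC): Z₂ = j(X_L − X_C) = j1.82 Ω
Parallel: Z = Z₁Z₂/(Z₁+Z₂), |Z| = 1.80 Ω, ∠Z = 80.6°
I = V/|Z| = 11.7 A
P = VI cos φ = 21 × 11.7 × cos(80.6°) = 40.1 W

40.1 W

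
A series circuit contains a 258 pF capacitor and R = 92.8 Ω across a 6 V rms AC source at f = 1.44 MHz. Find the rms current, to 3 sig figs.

ω = 2πf = 9.048e+06 rad/s
X_C = 1/(ωC) = 428 Ω
Z = 92.8 − j428 Ω
|Z| = √(92.8² + 428²) = 438 Ω
I = V/|Z| = 6/438 = 13.7 mA

13.7 mA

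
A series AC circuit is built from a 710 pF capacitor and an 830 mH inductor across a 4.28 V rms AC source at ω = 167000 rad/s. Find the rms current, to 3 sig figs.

32.9 μA

X_L = ωL = 139000 Ω
X_C = 1/(ωC) = 8430 Ω
Net reactance X = X_L − X_C = 130000 Ω
Z = j130000 Ω
|Z| = √(0² + 130000²) = 130000 Ω
I = V/|Z| = 4.28/130000 = 32.9 μA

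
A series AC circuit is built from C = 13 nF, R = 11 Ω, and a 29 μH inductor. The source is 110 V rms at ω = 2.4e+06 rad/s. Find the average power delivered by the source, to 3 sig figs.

86.9 W

X_L = ωL = 69.6 Ω
X_C = 1/(ωC) = 32.1 Ω
Net reactance X = X_L − X_C = 37.5 Ω
Z = 11.0 + j37.5 Ω
|Z| = √(11.0² + 37.5²) = 39.1 Ω
∠Z = arctan(37.5/11.0) = 73.7°
I = V/|Z| = 2.81 A
P = VI cos φ = 110 × 2.81 × cos(73.7°) = 86.9 W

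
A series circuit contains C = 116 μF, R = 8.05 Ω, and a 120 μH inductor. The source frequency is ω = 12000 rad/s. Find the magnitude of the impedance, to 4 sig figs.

8.082 Ω

X_L = ωL = 1.440 Ω
X_C = 1/(ωC) = 0.7184 Ω
Net reactance X = X_L − X_C = 0.7216 Ω
Z = 8.050 + j0.7216 Ω
|Z| = √(8.050² + 0.7216²) = 8.082 Ω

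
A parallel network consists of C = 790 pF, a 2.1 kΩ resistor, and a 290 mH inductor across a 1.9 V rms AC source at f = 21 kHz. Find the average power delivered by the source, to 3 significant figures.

ω = 2πf = 131900 rad/s
X_L = ωL = 38300 Ω
X_C = 1/(ωC) = 9590 Ω
Parallel: admittances add. Y = 1/R + 1/(jωL) + jωC
Y = (0.000476 + j7.81e-05) S
|Y| = 0.000483 S → |Z| = 1/|Y| = 2070 Ω, ∠Z = −∠Y = -9.31°
I = V/|Z| = 917 μA
P = VI cos φ = 1.9 × 0.000917 × cos(-9.31°) = 1.72 mW

1.72 mW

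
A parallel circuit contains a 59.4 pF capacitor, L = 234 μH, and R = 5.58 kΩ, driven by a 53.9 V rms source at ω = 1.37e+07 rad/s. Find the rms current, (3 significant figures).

28.7 mA

X_L = ωL = 3210 Ω
X_C = 1/(ωC) = 1230 Ω
Parallel: admittances add. Y = 1/R + 1/(jωL) + jωC
Y = (0.000179 + j0.000502) S
|Y| = 0.000533 S → |Z| = 1/|Y| = 1880 Ω, ∠Z = −∠Y = -70.3°
I = V/|Z| = 53.9/1880 = 28.7 mA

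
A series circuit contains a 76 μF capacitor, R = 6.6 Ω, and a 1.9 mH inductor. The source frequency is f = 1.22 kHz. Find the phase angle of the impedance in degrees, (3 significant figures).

ω = 2πf = 7665 rad/s
X_L = ωL = 14.6 Ω
X_C = 1/(ωC) = 1.72 Ω
Net reactance X = X_L − X_C = 12.8 Ω
Z = 6.60 + j12.8 Ω
|Z| = √(6.60² + 12.8²) = 14.4 Ω
∠Z = arctan(12.8/6.60) = 62.8°

62.8°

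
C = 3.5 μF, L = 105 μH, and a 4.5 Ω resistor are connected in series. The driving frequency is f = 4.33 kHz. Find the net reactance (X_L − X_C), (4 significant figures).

-7.645 Ω

ω = 2πf = 27210 rad/s
X_L = ωL = 2.857 Ω
X_C = 1/(ωC) = 10.50 Ω
X = 2.857 − 10.50 = -7.645 Ω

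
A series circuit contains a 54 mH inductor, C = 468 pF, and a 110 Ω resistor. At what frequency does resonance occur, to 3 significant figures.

ω₀ = 1/√(LC) = 1/√(0.054 × 4.68e-10) = 198900 rad/s
f₀ = ω₀/(2π) = 31.7 kHz

31.7 kHz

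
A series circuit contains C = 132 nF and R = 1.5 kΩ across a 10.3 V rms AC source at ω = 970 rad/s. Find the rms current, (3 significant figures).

X_C = 1/(ωC) = 7810 Ω
Z = 1500 − j7810 Ω
|Z| = √(1500² + 7810²) = 7950 Ω
I = V/|Z| = 10.3/7950 = 1.30 mA

1.30 mA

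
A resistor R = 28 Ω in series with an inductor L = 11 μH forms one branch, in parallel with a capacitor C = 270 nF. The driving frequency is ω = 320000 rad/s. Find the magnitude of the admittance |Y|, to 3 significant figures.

89.2 mS

X_L = ωL = 3.52 Ω
X_C = 1/(ωC) = 11.6 Ω
Branch 1 (R+jX_L): Z₁ = 28.0 + j3.52 Ω, |Z₁| = 28.2 Ω
Branch 2 (−jX_C): Z₂ = −j11.6 Ω
Parallel: Z = Z₁Z₂/(Z₁+Z₂), |Z| = 11.2 Ω, ∠Z = -66.8°
|Y| = 1/|Z| = 89.2 mS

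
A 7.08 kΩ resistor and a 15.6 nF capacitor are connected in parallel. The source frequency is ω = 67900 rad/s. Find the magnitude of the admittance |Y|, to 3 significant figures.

1.07 mS

X_C = 1/(ωC) = 944 Ω
Parallel: admittances add. Y = 1/R + jωC
Y = (0.000141 + j0.00106) S
|Y| = 0.00107 S → |Z| = 1/|Y| = 936 Ω, ∠Z = −∠Y = -82.4°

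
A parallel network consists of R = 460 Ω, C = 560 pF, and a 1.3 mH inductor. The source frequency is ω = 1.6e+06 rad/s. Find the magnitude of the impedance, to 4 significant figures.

X_L = ωL = 2080 Ω
X_C = 1/(ωC) = 1116 Ω
Parallel: admittances add. Y = 1/R + 1/(jωL) + jωC
Y = (0.002174 + j0.0004152) S
|Y| = 0.002213 S → |Z| = 1/|Y| = 451.8 Ω, ∠Z = −∠Y = -10.81°

451.8 Ω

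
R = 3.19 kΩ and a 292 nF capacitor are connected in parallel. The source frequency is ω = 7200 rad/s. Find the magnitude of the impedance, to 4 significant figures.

470.4 Ω

X_C = 1/(ωC) = 475.6 Ω
Parallel: admittances add. Y = 1/R + jωC
Y = (0.0003135 + j0.002102) S
|Y| = 0.002126 S → |Z| = 1/|Y| = 470.4 Ω, ∠Z = −∠Y = -81.52°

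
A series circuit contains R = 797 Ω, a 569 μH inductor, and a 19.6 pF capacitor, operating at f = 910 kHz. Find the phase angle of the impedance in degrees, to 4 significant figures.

-82.00°

ω = 2πf = 5.718e+06 rad/s
X_L = ωL = 3253 Ω
X_C = 1/(ωC) = 8923 Ω
Net reactance X = X_L − X_C = -5670 Ω
Z = 797.0 − j5670 Ω
|Z| = √(797.0² + 5670²) = 5726 Ω
∠Z = arctan(-5670/797.0) = -82.00°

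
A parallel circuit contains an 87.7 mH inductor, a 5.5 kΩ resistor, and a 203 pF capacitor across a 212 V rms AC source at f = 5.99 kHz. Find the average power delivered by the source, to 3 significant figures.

8.17 W

ω = 2πf = 37640 rad/s
X_L = ωL = 3300 Ω
X_C = 1/(ωC) = 131000 Ω
Parallel: admittances add. Y = 1/R + 1/(jωL) + jωC
Y = (0.000182 − j0.000295) S
|Y| = 0.000347 S → |Z| = 1/|Y| = 2880 Ω, ∠Z = −∠Y = 58.4°
I = V/|Z| = 73.5 mA
P = VI cos φ = 212 × 0.0735 × cos(58.4°) = 8.17 W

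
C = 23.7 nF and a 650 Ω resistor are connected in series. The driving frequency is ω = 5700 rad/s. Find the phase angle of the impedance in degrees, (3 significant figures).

-85.0°

X_C = 1/(ωC) = 7400 Ω
Z = 650 − j7400 Ω
|Z| = √(650² + 7400²) = 7430 Ω
∠Z = arctan(-7400/650) = -85.0°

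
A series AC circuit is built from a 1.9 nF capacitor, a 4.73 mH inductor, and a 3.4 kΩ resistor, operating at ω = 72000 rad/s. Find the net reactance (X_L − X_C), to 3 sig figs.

X_L = ωL = 341 Ω
X_C = 1/(ωC) = 7310 Ω
X = 341 − 7310 = -6970 Ω

-6970 Ω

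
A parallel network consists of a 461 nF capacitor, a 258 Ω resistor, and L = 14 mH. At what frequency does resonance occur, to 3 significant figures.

1.98 kHz

ω₀ = 1/√(LC) = 1/√(0.014 × 4.61e-07) = 12450 rad/s
f₀ = ω₀/(2π) = 1.98 kHz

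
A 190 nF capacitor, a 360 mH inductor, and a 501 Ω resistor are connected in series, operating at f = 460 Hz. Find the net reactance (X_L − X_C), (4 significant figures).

ω = 2πf = 2890 rad/s
X_L = ωL = 1040 Ω
X_C = 1/(ωC) = 1821 Ω
X = 1040 − 1821 = -780.5 Ω

-780.5 Ω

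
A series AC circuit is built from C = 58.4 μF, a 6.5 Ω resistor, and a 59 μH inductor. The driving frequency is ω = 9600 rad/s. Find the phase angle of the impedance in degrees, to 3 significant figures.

X_L = ωL = 0.566 Ω
X_C = 1/(ωC) = 1.78 Ω
Net reactance X = X_L − X_C = -1.22 Ω
Z = 6.50 − j1.22 Ω
|Z| = √(6.50² + 1.22²) = 6.61 Ω
∠Z = arctan(-1.22/6.50) = -10.6°

-10.6°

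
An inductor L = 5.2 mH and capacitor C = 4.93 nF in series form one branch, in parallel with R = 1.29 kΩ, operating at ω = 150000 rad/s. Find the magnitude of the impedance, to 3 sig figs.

X_L = ωL = 780 Ω
X_C = 1/(ωC) = 1350 Ω
Branch 1: Z₁ = R = 1290 Ω
Branch 2 (series LC): Z₂ = j(X_L − X_C) = −j572 Ω
Parallel: Z = Z₁Z₂/(Z₁+Z₂), |Z| = 523 Ω, ∠Z = -66.1°

523 Ω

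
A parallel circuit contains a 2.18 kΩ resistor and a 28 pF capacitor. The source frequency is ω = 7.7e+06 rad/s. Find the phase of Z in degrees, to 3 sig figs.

-25.2°

X_C = 1/(ωC) = 4640 Ω
Parallel: admittances add. Y = 1/R + jωC
Y = (0.000459 + j0.000216) S
|Y| = 0.000507 S → |Z| = 1/|Y| = 1970 Ω, ∠Z = −∠Y = -25.2°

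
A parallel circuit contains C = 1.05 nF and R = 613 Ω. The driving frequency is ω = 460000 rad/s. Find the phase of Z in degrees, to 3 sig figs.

-16.5°

X_C = 1/(ωC) = 2070 Ω
Parallel: admittances add. Y = 1/R + jωC
Y = (0.00163 + j0.000483) S
|Y| = 0.00170 S → |Z| = 1/|Y| = 588 Ω, ∠Z = −∠Y = -16.5°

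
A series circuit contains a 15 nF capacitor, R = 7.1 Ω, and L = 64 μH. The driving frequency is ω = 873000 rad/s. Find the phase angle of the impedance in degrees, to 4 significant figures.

X_L = ωL = 55.87 Ω
X_C = 1/(ωC) = 76.37 Ω
Net reactance X = X_L − X_C = -20.49 Ω
Z = 7.100 − j20.49 Ω
|Z| = √(7.100² + 20.49²) = 21.69 Ω
∠Z = arctan(-20.49/7.100) = -70.89°

-70.89°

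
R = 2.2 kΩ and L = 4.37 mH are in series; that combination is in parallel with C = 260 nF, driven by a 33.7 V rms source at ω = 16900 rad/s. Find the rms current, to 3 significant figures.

148 mA

X_L = ωL = 73.9 Ω
X_C = 1/(ωC) = 228 Ω
Branch 1 (R+jX_L): Z₁ = 2200 + j73.9 Ω, |Z₁| = 2200 Ω
Branch 2 (−jX_C): Z₂ = −j228 Ω
Parallel: Z = Z₁Z₂/(Z₁+Z₂), |Z| = 227 Ω, ∠Z = -84.1°
I = V/|Z| = 33.7/227 = 148 mA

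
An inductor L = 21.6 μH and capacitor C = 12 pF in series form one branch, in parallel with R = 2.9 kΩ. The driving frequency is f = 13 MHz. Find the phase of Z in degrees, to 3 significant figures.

75.6°

ω = 2πf = 8.168e+07 rad/s
X_L = ωL = 1760 Ω
X_C = 1/(ωC) = 1020 Ω
Branch 1: Z₁ = R = 2900 Ω
Branch 2 (series LC): Z₂ = j(X_L − X_C) = j744 Ω
Parallel: Z = Z₁Z₂/(Z₁+Z₂), |Z| = 721 Ω, ∠Z = 75.6°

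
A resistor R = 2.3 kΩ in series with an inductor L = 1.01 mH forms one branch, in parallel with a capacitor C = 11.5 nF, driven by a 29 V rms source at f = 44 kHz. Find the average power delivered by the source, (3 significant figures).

ω = 2πf = 276500 rad/s
X_L = ωL = 279 Ω
X_C = 1/(ωC) = 315 Ω
Branch 1 (R+jX_L): Z₁ = 2300 + j279 Ω, |Z₁| = 2320 Ω
Branch 2 (−jX_C): Z₂ = −j315 Ω
Parallel: Z = Z₁Z₂/(Z₁+Z₂), |Z| = 317 Ω, ∠Z = -82.2°
I = V/|Z| = 91.5 mA
P = VI cos φ = 29 × 0.0915 × cos(-82.2°) = 360 mW

360 mW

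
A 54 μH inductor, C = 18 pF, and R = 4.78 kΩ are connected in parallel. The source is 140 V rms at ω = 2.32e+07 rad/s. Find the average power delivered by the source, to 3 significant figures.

4.10 W

X_L = ωL = 1250 Ω
X_C = 1/(ωC) = 2390 Ω
Parallel: admittances add. Y = 1/R + 1/(jωL) + jωC
Y = (0.000209 − j0.000381) S
|Y| = 0.000434 S → |Z| = 1/|Y| = 2300 Ω, ∠Z = −∠Y = 61.2°
I = V/|Z| = 60.8 mA
P = VI cos φ = 140 × 0.0608 × cos(61.2°) = 4.10 W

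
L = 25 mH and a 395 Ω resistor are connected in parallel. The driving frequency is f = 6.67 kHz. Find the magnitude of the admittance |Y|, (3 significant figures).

ω = 2πf = 41910 rad/s
X_L = ωL = 1050 Ω
Parallel: admittances add. Y = 1/R + 1/(jωL)
Y = (0.00253 − j0.000954) S
|Y| = 0.00271 S → |Z| = 1/|Y| = 370 Ω, ∠Z = −∠Y = 20.7°

2.71 mS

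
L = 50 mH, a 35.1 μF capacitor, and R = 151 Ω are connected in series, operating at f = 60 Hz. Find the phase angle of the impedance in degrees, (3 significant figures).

ω = 2πf = 377.0 rad/s
X_L = ωL = 18.8 Ω
X_C = 1/(ωC) = 75.6 Ω
Net reactance X = X_L − X_C = -56.7 Ω
Z = 151 − j56.7 Ω
|Z| = √(151² + 56.7²) = 161 Ω
∠Z = arctan(-56.7/151) = -20.6°

-20.6°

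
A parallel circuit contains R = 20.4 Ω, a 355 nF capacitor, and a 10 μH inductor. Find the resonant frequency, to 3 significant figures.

ω₀ = 1/√(LC) = 1/√(1e-05 × 3.55e-07) = 530700 rad/s
f₀ = ω₀/(2π) = 84.5 kHz

84.5 kHz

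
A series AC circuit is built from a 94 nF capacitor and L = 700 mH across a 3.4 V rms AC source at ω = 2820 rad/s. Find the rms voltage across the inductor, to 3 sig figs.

X_L = ωL = 1970 Ω
X_C = 1/(ωC) = 3770 Ω
Net reactance X = X_L − X_C = -1800 Ω
Z = − j1800 Ω
|Z| = √(0² + 1800²) = 1800 Ω
I = V/|Z| = 1.89 mA
V_L = I·|Z_L| = 0.00189 × 1970 = 3.73 V

3.73 V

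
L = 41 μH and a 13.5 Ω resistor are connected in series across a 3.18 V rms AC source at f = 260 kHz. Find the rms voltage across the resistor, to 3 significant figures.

ω = 2πf = 1.634e+06 rad/s
X_L = ωL = 67.0 Ω
Z = 13.5 + j67.0 Ω
|Z| = √(13.5² + 67.0²) = 68.3 Ω
I = V/|Z| = 46.5 mA
V_R = I·|Z_R| = 0.0465 × 13.5 = 0.628 V

0.628 V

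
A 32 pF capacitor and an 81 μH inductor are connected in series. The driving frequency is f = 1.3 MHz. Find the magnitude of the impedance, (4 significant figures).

ω = 2πf = 8.168e+06 rad/s
X_L = ωL = 661.6 Ω
X_C = 1/(ωC) = 3826 Ω
Net reactance X = X_L − X_C = -3164 Ω
Z = − j3164 Ω
|Z| = √(0² + 3164²) = 3164 Ω

3164 Ω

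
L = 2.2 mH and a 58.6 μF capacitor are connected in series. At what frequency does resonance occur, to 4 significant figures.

443.3 Hz

ω₀ = 1/√(LC) = 1/√(0.0022 × 5.86e-05) = 2785 rad/s
f₀ = ω₀/(2π) = 443.3 Hz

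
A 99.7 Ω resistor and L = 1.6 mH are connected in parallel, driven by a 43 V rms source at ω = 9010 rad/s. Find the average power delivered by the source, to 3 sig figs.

18.5 W

X_L = ωL = 14.4 Ω
Parallel: admittances add. Y = 1/R + 1/(jωL)
Y = (0.0100 − j0.0694) S
|Y| = 0.0701 S → |Z| = 1/|Y| = 14.3 Ω, ∠Z = −∠Y = 81.8°
I = V/|Z| = 3.01 A
P = VI cos φ = 43 × 3.01 × cos(81.8°) = 18.5 W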